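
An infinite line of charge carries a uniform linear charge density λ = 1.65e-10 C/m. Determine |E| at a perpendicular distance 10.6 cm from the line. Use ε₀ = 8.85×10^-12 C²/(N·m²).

|E| = 28 N/C

Choose a coaxial cylinder of radius r = 10.6 cm (arbitrary length L) as the Gaussian surface.
Q_enc = λL, so λ_enc = 1.65×10^-10 C/m.
Applying ∮E·dA = Q_enc/ε₀ with the end caps contributing no flux:
E = |λ_enc|/(2πε₀r) = (1.65e-10)/(2π·8.85×10^-12·0.106) = 28 N/C.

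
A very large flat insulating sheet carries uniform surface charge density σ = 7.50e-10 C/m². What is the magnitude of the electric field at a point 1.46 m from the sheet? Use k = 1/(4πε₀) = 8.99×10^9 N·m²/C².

The symmetry is planar: E is normal to the sheet and the same magnitude on both sides. Take a pillbox straddling the sheet with end-cap area A.
Only the two end caps contribute flux: Φ = 2EA. With Q_enc = σA, Gauss's law gives E = |σ|/(2ε₀).
E = 2πk|σ| = 2π(8.99×10^9)(7.50×10^-10) = 42.4 N/C.

42.4 V/m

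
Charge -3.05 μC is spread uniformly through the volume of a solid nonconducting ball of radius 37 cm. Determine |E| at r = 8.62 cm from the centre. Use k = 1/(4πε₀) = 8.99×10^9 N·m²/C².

E = 4.67e4 N/C

Take a concentric spherical Gaussian surface of radius r = 8.62 cm (r < R).
Only the charge within r is enclosed: Q_enc = Q·(r/R)³ = (-3.05 μC)·(8.62 cm/37 cm)³ = -3.857e-8 C.
Gauss's law: E·4πr² = Q_enc/ε₀.
E = k|Q_enc|/r² = (8.99×10^9)(3.857e-8)/(0.0862)² = 4.67e4 N/C.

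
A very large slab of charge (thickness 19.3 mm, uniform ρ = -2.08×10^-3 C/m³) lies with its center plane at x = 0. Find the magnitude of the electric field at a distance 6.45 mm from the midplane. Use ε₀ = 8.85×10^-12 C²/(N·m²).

E ≈ 1.52×10^6 V/m

By symmetry E is perpendicular to the slab. A Gaussian pillbox from −6.45 mm to +6.45 mm (face area A) lies entirely within the slab.
Q_enc = ρ·(2x)·A and flux = 2EA, so 2EA = 2ρxA/ε₀ ⇒ E = |ρ|x/ε₀.
E = (2.08e-3)(0.00645)/(8.85×10^-12) = 1.52×10^6 N/C.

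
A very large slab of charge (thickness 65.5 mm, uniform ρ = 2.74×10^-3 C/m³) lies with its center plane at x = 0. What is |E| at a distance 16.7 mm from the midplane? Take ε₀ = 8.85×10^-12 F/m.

By symmetry E is perpendicular to the slab. A Gaussian pillbox from −16.7 mm to +16.7 mm (face area A) lies entirely within the slab.
Q_enc = ρ·(2x)·A and flux = 2EA, so 2EA = 2ρxA/ε₀ ⇒ E = |ρ|x/ε₀.
E = (2.74×10^-3)(0.0167)/(8.85×10^-12) = 5.17×10^6 N/C.

5.17×10^6 N/C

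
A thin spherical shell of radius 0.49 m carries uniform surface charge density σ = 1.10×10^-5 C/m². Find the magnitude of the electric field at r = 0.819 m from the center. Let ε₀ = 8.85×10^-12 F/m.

4.45×10^5 V/m

Symmetry ⇒ E = E(r) r̂. Gaussian sphere of radius r = 0.819 m (r > 0.49 m).
The entire shell is enclosed: Q_enc = σ·4πR² = (1.10×10^-5)·4π·(0.49)² = 3.319×10^-5 C.
Applying ∮E·dA = Q_enc/ε₀ with Φ = E(4πr²):
E = |Q_enc|/(4πε₀r²) = (3.319×10^-5)/(4π·8.85×10^-12·(0.819)²) = 4.45e5 N/C.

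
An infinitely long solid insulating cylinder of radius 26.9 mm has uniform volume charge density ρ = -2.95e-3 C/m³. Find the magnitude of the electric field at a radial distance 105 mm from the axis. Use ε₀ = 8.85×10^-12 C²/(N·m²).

E ≈ 1.15e6 N/C

By cylindrical symmetry E is radial; use a coaxial Gaussian cylinder of radius 105 mm and length L (r > 26.9 mm, full cross-section enclosed).
λ_enc = ρ·πR² = (-2.95e-3)π(0.0269)² = -6.706e-6 C/m.
Gauss's law: E·2πrL = λ_enc L/ε₀.
E = |λ_enc|/(2πε₀r) = (6.706e-6)/(2π·8.85×10^-12·0.105) = 1.15×10^6 N/C.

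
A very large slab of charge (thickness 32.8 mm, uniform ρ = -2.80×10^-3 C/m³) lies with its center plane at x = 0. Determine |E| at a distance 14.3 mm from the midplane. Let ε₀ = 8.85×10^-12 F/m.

By symmetry E is perpendicular to the slab. A Gaussian pillbox from −14.3 mm to +14.3 mm (face area A) lies entirely within the slab.
Q_enc = ρ·(2x)·A and flux = 2EA, so 2EA = 2ρxA/ε₀ ⇒ E = |ρ|x/ε₀.
E = (2.80×10^-3)(0.0143)/(8.85×10^-12) = 4.52e6 N/C.

|E| = 4.52e6 V/m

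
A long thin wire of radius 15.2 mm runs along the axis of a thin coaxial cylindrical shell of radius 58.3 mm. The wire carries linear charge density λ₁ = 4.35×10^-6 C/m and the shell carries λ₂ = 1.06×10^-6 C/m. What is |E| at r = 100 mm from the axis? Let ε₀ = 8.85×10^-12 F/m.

9.73×10^5 N/C

Choose a coaxial cylinder of radius r = 100 mm (arbitrary length L) as the Gaussian surface (r > 58.3 mm, enclosing both).
λ_enc = λ₁ + λ₂ = (4.35×10^-6) + (1.06×10^-6) = 5.41×10^-6 C/m.
Since E is radial and uniform over the curved surface, Φ = E·2πrL = Q_enc/ε₀ = λ_enc L/ε₀.
E = |λ_enc|/(2πε₀r) = (5.41×10^-6)/(2π·8.85×10^-12·0.1) = 9.73e5 N/C.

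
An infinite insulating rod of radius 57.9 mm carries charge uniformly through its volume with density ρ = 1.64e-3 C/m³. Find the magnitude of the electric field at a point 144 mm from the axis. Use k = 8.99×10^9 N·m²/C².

|E| = 2.16×10^6 V/m

Coaxial Gaussian cylinder, radius r = 144 mm, length L (r > 57.9 mm, full cross-section enclosed).
λ_enc = ρ·πR² = (1.64×10^-3)π(0.0579)² = 1.727e-5 C/m.
Since E is radial and uniform over the curved surface, Φ = E·2πrL = Q_enc/ε₀ = λ_enc L/ε₀.
E = 2k|λ_enc|/r = 2(8.99×10^9)(1.727e-5)/(0.144) = 2.16×10^6 N/C.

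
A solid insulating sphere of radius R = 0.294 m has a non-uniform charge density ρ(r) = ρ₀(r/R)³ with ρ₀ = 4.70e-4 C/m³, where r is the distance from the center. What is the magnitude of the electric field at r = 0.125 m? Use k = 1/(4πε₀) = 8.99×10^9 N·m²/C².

|E| ≈ 8.50×10^4 V/m

Take a concentric spherical Gaussian surface of radius r = 0.125 m (r < R).
Integrate the density: Q_enc = 4π ∫₀^r ρ₀(r'/R)^3 r'² dr' = 4πρ₀ r^6/(6·R³) = 1.478e-7 C.
Since E is radial and uniform over the Gaussian sphere, Φ = E·4πr² = Q_enc/ε₀.
E = k|Q_enc|/r² = (8.99×10^9)(1.478×10^-7)/(0.125)² = 8.50×10^4 N/C.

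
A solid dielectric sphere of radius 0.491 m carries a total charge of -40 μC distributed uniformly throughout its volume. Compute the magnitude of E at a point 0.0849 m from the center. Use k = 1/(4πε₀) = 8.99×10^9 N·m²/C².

2.58×10^5 N/C

Use a concentric Gaussian sphere at r = 0.0849 m (r < R).
Only the charge within r is enclosed: Q_enc = Q·(r/R)³ = (-40 μC)·(0.0849 m/0.491 m)³ = -2.068e-7 C.
Gauss's law: E·4πr² = Q_enc/ε₀.
E = k|Q_enc|/r² = (8.99×10^9)(2.068e-7)/(0.0849)² = 2.58×10^5 N/C.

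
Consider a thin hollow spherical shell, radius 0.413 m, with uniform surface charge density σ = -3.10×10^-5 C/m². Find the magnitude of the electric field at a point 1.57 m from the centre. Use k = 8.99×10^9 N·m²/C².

Symmetry ⇒ E = E(r) r̂. Gaussian sphere of radius r = 1.57 m (r > 0.413 m).
The entire shell is enclosed: Q_enc = σ·4πR² = (-3.10×10^-5)·4π·(0.413)² = -6.645×10^-5 C.
By Gauss's law, ∮E·dA = E·4πr² = Q_enc/ε₀.
E = k|Q_enc|/r² = (8.99×10^9)(6.645e-5)/(1.57)² = 2.42e5 N/C.

E = 2.42×10^5 V/m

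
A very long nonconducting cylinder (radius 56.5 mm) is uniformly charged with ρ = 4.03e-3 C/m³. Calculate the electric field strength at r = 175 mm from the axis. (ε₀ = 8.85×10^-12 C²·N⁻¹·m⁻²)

By cylindrical symmetry E is radial; use a coaxial Gaussian cylinder of radius 175 mm and length L (r > 56.5 mm, full cross-section enclosed).
λ_enc = ρ·πR² = (4.03×10^-3)π(0.0565)² = 4.042×10^-5 C/m.
Since E is radial and uniform over the curved surface, Φ = E·2πrL = Q_enc/ε₀ = λ_enc L/ε₀.
E = |λ_enc|/(2πε₀r) = (4.042e-5)/(2π·8.85×10^-12·0.175) = 4.15×10^6 N/C.

E = 4.15×10^6 V/m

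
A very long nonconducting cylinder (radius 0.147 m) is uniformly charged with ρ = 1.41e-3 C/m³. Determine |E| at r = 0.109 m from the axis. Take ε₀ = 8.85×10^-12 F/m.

8.68e6 V/m

Take a coaxial cylindrical Gaussian surface of radius r = 0.109 m and length L (r < R).
Enclosed charge per unit length: λ_enc = ρ·πr² = (1.41e-3)π(0.109)² = 5.263×10^-5 C/m.
Applying ∮E·dA = Q_enc/ε₀ with the end caps contributing no flux:
E = |λ_enc|/(2πε₀r) = (5.263×10^-5)/(2π·8.85×10^-12·0.109) = 8.68×10^6 N/C.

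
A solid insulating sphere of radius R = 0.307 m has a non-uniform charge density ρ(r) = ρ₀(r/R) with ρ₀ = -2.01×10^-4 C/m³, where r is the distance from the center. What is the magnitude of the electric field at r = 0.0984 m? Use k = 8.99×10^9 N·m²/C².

|E| ≈ 1.79×10^5 N/C

By spherical symmetry E is radial; choose a Gaussian sphere of radius r = 0.0984 m (r < R).
Q_enc = ∫₀^r ρ(r')·4πr'² dr' = (4πρ₀/R) ∫₀^r r'^3 dr' = 4πρ₀ r^4/(4·R) = -1.928×10^-7 C.
Gauss's law: E·4πr² = Q_enc/ε₀.
E = k|Q_enc|/r² = (8.99×10^9)(1.928×10^-7)/(0.0984)² = 1.79×10^5 N/C.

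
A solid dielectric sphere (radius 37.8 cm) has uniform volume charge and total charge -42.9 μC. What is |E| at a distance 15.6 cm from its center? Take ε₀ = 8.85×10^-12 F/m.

Symmetry ⇒ E = E(r) r̂. Gaussian sphere of radius r = 15.6 cm (r < R).
For a uniform sphere the enclosed fraction is (r/R)³, so Q_enc = (-42.9 μC)(0.156/0.378)³ = -3.015e-6 C.
Applying ∮E·dA = Q_enc/ε₀ with Φ = E(4πr²):
E = |Q_enc|/(4πε₀r²) = (3.015×10^-6)/(4π·8.85×10^-12·(0.156)²) = 1.11×10^6 N/C.

E = 1.11×10^6 N/C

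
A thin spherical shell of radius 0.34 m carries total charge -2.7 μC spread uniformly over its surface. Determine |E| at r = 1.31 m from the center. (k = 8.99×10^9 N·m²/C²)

By spherical symmetry E is radial; choose a Gaussian sphere of radius r = 1.31 m (r > 0.34 m).
The entire shell is enclosed: Q_enc = -2.70×10^-6 C.
By Gauss's law, ∮E·dA = E·4πr² = Q_enc/ε₀.
E = k|Q_enc|/r² = (8.99×10^9)(2.70e-6)/(1.31)² = 1.41×10^4 N/C.

|E| ≈ 1.41×10^4 V/m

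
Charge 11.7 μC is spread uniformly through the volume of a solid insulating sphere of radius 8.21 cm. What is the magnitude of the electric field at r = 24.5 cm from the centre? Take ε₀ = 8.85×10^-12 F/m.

1.75×10^6 N/C

Take a concentric spherical Gaussian surface of radius r = 24.5 cm (r > R, so the entire charge is enclosed).
Q_enc = 11.7 μC = 1.17×10^-5 C.
Gauss's law: E·4πr² = Q_enc/ε₀.
E = |Q_enc|/(4πε₀r²) = (1.17×10^-5)/(4π·8.85×10^-12·(0.245)²) = 1.75×10^6 N/C.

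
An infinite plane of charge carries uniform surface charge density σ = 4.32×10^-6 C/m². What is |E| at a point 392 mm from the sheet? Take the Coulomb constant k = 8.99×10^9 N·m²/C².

E ≈ 2.44×10^5 N/C

Choose a cylindrical pillbox piercing the sheet, end faces (area A) parallel to it.
Only the two end caps contribute flux: Φ = 2EA. With Q_enc = σA, Gauss's law gives E = |σ|/(2ε₀).
E = 2πk|σ| = 2π(8.99×10^9)(4.32e-6) = 2.44×10^5 N/C.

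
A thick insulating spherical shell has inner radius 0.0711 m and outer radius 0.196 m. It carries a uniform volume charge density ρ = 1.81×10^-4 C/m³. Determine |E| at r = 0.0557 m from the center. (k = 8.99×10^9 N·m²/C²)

By spherical symmetry E is radial; choose a Gaussian sphere of radius r = 0.0557 m (r < 0.0711 m, inside the empty cavity).
No charge is enclosed, so by Gauss's law E·4πr² = 0 ⇒ E = 0.

|E| = 0 N/C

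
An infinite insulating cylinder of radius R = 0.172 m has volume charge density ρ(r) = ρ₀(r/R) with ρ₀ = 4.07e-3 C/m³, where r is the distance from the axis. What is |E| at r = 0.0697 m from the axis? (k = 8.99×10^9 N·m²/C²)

Coaxial Gaussian cylinder, radius r = 0.0697 m, length L (r < R).
Integrating ρ over the cross-section to radius r: λ_enc = (2πρ₀/R) ∫₀^r r'^2 dr' = 2πρ₀ r^3/(3·R) = 1.678e-5 C/m.
By Gauss's law (flux through the curved wall only), E·2πrL = λ_enc L/ε₀.
E = 2k|λ_enc|/r = 2(8.99×10^9)(1.678×10^-5)/(0.0697) = 4.33e6 N/C.

E = 4.33×10^6 N/C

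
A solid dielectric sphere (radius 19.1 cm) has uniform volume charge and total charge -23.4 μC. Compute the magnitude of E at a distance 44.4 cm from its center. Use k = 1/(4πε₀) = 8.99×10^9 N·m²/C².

Use a concentric Gaussian sphere at r = 44.4 cm (r > R, so the entire charge is enclosed).
Q_enc = -23.4 μC = -2.34e-5 C.
By Gauss's law, ∮E·dA = E·4πr² = Q_enc/ε₀.
E = k|Q_enc|/r² = (8.99×10^9)(2.34×10^-5)/(0.444)² = 1.07e6 N/C.

1.07×10^6 N/C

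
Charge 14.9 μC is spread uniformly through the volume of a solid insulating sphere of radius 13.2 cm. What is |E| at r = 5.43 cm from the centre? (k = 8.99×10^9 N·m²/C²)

|E| = 3.16e6 N/C

Use a concentric Gaussian sphere at r = 5.43 cm (r < R).
Only the charge within r is enclosed: Q_enc = Q·(r/R)³ = (14.9 μC)·(5.43 cm/13.2 cm)³ = 1.037×10^-6 C.
Applying ∮E·dA = Q_enc/ε₀ with Φ = E(4πr²):
E = k|Q_enc|/r² = (8.99×10^9)(1.037e-6)/(0.0543)² = 3.16e6 N/C.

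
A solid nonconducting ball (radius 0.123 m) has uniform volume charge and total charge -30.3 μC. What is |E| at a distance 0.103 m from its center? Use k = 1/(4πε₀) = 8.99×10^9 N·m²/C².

Symmetry ⇒ E = E(r) r̂. Gaussian sphere of radius r = 0.103 m (r < R).
Only the charge within r is enclosed: Q_enc = Q·(r/R)³ = (-30.3 μC)·(0.103 m/0.123 m)³ = -1.779×10^-5 C.
Gauss's law: E·4πr² = Q_enc/ε₀.
E = k|Q_enc|/r² = (8.99×10^9)(1.779×10^-5)/(0.103)² = 1.51e7 N/C.

E = 1.51e7 N/C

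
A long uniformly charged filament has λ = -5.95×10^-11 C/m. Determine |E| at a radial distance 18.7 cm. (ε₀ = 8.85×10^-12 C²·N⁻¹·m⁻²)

Choose a coaxial cylinder of radius r = 18.7 cm (arbitrary length L) as the Gaussian surface.
Q_enc = λL, so λ_enc = -5.95×10^-11 C/m.
Gauss's law: E·2πrL = λ_enc L/ε₀.
E = |λ_enc|/(2πε₀r) = (5.95e-11)/(2π·8.85×10^-12·0.187) = 5.72 N/C.

|E| = 5.72 N/C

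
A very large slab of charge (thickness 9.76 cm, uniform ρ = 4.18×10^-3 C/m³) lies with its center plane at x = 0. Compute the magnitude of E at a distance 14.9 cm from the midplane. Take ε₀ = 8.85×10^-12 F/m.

The point |x| = 14.9 cm lies outside the slab (half-thickness 0.0488 m). A symmetric pillbox spanning the full slab encloses Q_enc = ρ·d·A.
Flux = 2EA ⇒ E = |ρ|d/(2ε₀), independent of distance outside.
E = (4.18e-3)(0.0976)/(2·8.85×10^-12) = 2.30×10^7 N/C.

E = 2.30×10^7 N/C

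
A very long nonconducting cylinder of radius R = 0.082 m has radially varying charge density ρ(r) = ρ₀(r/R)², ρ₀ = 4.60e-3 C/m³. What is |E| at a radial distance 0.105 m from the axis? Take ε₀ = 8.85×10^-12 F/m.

8.32e6 V/m

By cylindrical symmetry E is radial; use a coaxial Gaussian cylinder of radius 0.105 m and length L (r > R, full charge per length enclosed).
λ_enc = 2π ∫₀^R ρ₀(r'/R)^2 r' dr' = 2πρ₀R²/4 = 4.859×10^-5 C/m.
Gauss's law: E·2πrL = λ_enc L/ε₀.
E = |λ_enc|/(2πε₀r) = (4.859×10^-5)/(2π·8.85×10^-12·0.105) = 8.32×10^6 N/C.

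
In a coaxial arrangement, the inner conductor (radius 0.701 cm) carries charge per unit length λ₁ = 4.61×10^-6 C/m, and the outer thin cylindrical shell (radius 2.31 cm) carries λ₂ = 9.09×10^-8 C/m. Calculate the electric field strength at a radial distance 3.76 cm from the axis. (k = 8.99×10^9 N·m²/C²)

E = 2.25×10^6 N/C

By cylindrical symmetry E is radial; use a coaxial Gaussian cylinder of radius 3.76 cm and length L (r > 2.31 cm, enclosing both).
λ_enc = λ₁ + λ₂ = (4.61×10^-6) + (9.09e-8) = 4.701×10^-6 C/m.
By Gauss's law (flux through the curved wall only), E·2πrL = λ_enc L/ε₀.
E = 2k|λ_enc|/r = 2(8.99×10^9)(4.701×10^-6)/(0.0376) = 2.25×10^6 N/C.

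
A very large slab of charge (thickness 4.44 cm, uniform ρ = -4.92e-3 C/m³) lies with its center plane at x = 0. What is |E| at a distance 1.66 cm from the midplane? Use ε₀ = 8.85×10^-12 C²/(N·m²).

|E| = 9.23×10^6 N/C

By symmetry E is perpendicular to the slab. A Gaussian pillbox from −1.66 cm to +1.66 cm (face area A) lies entirely within the slab.
Q_enc = ρ·(2x)·A and flux = 2EA, so 2EA = 2ρxA/ε₀ ⇒ E = |ρ|x/ε₀.
E = (4.92e-3)(0.0166)/(8.85×10^-12) = 9.23e6 N/C.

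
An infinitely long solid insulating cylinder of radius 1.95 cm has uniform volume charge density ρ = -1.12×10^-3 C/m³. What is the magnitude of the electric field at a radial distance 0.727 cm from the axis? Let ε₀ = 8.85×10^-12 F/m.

Take a coaxial cylindrical Gaussian surface of radius r = 0.727 cm and length L (r < R).
Charge inside radius r per length L is ρ·πr²·L, so λ_enc = ρπr² = -1.86×10^-7 C/m.
By Gauss's law (flux through the curved wall only), E·2πrL = λ_enc L/ε₀.
E = |λ_enc|/(2πε₀r) = (1.86×10^-7)/(2π·8.85×10^-12·0.00727) = 4.60e5 N/C.

E = 4.60e5 V/m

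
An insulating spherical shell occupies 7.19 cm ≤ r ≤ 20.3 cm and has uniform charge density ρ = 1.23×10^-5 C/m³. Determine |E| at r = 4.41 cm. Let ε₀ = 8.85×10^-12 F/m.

By spherical symmetry E is radial; choose a Gaussian sphere of radius r = 4.41 cm (r < 7.19 cm, inside the empty cavity).
No charge is enclosed, so by Gauss's law E·4πr² = 0 ⇒ E = 0.

|E| = 0 V/m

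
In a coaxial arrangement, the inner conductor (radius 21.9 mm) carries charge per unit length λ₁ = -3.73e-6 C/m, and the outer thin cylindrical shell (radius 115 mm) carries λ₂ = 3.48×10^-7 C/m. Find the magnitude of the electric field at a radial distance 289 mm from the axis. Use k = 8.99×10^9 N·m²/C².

Choose a coaxial cylinder of radius r = 289 mm (arbitrary length L) as the Gaussian surface (r > 115 mm, enclosing both).
λ_enc = λ₁ + λ₂ = (-3.73×10^-6) + (3.48×10^-7) = -3.382×10^-6 C/m.
By Gauss's law (flux through the curved wall only), E·2πrL = λ_enc L/ε₀.
E = 2k|λ_enc|/r = 2(8.99×10^9)(3.382×10^-6)/(0.289) = 2.10×10^5 N/C.

E = 2.10e5 V/m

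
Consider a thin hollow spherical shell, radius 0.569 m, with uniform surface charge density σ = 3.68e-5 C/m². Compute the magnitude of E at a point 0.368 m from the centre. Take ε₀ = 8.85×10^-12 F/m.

Symmetry ⇒ E = E(r) r̂. Gaussian sphere of radius r = 0.368 m (inside the shell, r < 0.569 m).
No charge lies within this surface, so Q_enc = 0 and Gauss's law gives E·4πr² = 0 ⇒ E = 0.

E = 0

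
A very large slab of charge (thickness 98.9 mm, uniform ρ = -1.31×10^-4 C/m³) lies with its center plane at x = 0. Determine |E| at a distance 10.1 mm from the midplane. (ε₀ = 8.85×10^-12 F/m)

|E| ≈ 1.50e5 N/C

By symmetry E is perpendicular to the slab. A Gaussian pillbox from −10.1 mm to +10.1 mm (face area A) lies entirely within the slab.
Q_enc = ρ·(2x)·A and flux = 2EA, so 2EA = 2ρxA/ε₀ ⇒ E = |ρ|x/ε₀.
E = (1.31×10^-4)(0.0101)/(8.85×10^-12) = 1.50×10^5 N/C.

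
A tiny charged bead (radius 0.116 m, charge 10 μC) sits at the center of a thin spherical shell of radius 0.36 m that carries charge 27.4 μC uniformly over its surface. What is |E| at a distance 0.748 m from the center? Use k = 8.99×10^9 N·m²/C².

E = 6.01×10^5 N/C

Symmetry ⇒ E = E(r) r̂. Gaussian sphere of radius r = 0.748 m (r > 0.36 m, enclosing both).
Q_enc = (10 μC) + (27.4 μC) = 3.74e-5 C.
Since E is radial and uniform over the Gaussian sphere, Φ = E·4πr² = Q_enc/ε₀.
E = k|Q_enc|/r² = (8.99×10^9)(3.74e-5)/(0.748)² = 6.01×10^5 N/C.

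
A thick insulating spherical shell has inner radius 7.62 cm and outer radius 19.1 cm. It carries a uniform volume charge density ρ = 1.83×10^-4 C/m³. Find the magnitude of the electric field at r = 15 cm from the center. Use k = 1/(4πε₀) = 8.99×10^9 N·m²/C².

|E| ≈ 8.98×10^5 N/C

By spherical symmetry E is radial; choose a Gaussian sphere of radius r = 15 cm (within the shell material, 7.62 cm < r < 19.1 cm).
Enclosed charge is the volume from a to r: Q_enc = (4π/3)ρ(r³ − a³) = 2.248e-6 C.
Gauss's law: E·4πr² = Q_enc/ε₀.
E = k|Q_enc|/r² = (8.99×10^9)(2.248×10^-6)/(0.15)² = 8.98×10^5 N/C.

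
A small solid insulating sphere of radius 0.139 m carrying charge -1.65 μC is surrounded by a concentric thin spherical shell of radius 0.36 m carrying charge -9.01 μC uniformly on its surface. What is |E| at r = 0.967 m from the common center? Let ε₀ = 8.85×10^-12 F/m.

1.03×10^5 V/m

Take a concentric spherical Gaussian surface of radius r = 0.967 m (r > 0.36 m, enclosing both).
Q_enc = (-1.65 μC) + (-9.01 μC) = -1.066e-5 C.
By Gauss's law, ∮E·dA = E·4πr² = Q_enc/ε₀.
E = |Q_enc|/(4πε₀r²) = (1.066e-5)/(4π·8.85×10^-12·(0.967)²) = 1.03×10^5 N/C.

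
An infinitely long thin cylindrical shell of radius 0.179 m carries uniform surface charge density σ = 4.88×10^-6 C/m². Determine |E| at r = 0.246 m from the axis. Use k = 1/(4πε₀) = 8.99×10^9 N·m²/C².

Coaxial Gaussian cylinder, radius r = 0.246 m, length L (r > 0.179 m).
The whole shell is enclosed: λ_enc = σ·2πR = (4.88e-6)·2π·(0.179) = 5.488×10^-6 C/m.
Applying ∮E·dA = Q_enc/ε₀ with the end caps contributing no flux:
E = 2k|λ_enc|/r = 2(8.99×10^9)(5.488×10^-6)/(0.246) = 4.01e5 N/C.

|E| ≈ 4.01×10^5 V/m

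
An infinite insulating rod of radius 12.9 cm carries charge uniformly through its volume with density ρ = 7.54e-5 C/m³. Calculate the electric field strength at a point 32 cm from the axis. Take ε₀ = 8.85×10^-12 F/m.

Coaxial Gaussian cylinder, radius r = 32 cm, length L (r > 12.9 cm, full cross-section enclosed).
λ_enc = ρ·πR² = (7.54×10^-5)π(0.129)² = 3.942×10^-6 C/m.
Applying ∮E·dA = Q_enc/ε₀ with the end caps contributing no flux:
E = |λ_enc|/(2πε₀r) = (3.942×10^-6)/(2π·8.85×10^-12·0.32) = 2.22×10^5 N/C.

|E| = 2.22×10^5 N/C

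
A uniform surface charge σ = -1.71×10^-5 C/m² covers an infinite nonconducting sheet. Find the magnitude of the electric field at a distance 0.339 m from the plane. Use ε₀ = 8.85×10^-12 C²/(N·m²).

The symmetry is planar: E is normal to the sheet and the same magnitude on both sides. Take a pillbox straddling the sheet with end-cap area A.
Flux Φ = 2EA and Q_enc = σA, so 2EA = σA/ε₀ ⇒ E = |σ|/(2ε₀), independent of distance.
E = |σ|/(2ε₀) = (1.71e-5)/(2·8.85×10^-12) = 9.66×10^5 N/C.

E = 9.66×10^5 V/m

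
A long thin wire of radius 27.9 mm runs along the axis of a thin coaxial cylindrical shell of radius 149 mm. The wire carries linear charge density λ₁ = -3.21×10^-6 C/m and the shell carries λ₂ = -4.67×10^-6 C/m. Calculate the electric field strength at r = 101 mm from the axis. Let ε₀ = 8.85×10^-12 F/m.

E ≈ 5.72×10^5 V/m

Choose a coaxial cylinder of radius r = 101 mm (arbitrary length L) as the Gaussian surface (between the conductors, 27.9 mm < r < 149 mm).
The shell at 149 mm lies outside the Gaussian surface, so λ_enc = λ₁ = -3.21×10^-6 C/m.
Since E is radial and uniform over the curved surface, Φ = E·2πrL = Q_enc/ε₀ = λ_enc L/ε₀.
E = |λ_enc|/(2πε₀r) = (3.21×10^-6)/(2π·8.85×10^-12·0.101) = 5.72e5 N/C.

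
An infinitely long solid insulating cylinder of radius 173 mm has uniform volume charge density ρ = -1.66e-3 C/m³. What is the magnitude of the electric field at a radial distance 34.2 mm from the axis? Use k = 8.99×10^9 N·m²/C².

Take a coaxial cylindrical Gaussian surface of radius r = 34.2 mm and length L (r < R).
Enclosed charge per unit length: λ_enc = ρ·πr² = (-1.66e-3)π(0.0342)² = -6.10e-6 C/m.
Applying ∮E·dA = Q_enc/ε₀ with the end caps contributing no flux:
E = 2k|λ_enc|/r = 2(8.99×10^9)(6.10×10^-6)/(0.0342) = 3.21×10^6 N/C.

|E| = 3.21×10^6 V/m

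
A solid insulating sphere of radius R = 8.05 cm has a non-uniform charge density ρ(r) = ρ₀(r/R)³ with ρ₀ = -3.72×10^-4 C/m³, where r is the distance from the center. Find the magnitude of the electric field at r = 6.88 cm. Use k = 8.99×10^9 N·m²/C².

3.01×10^5 N/C

Take a concentric spherical Gaussian surface of radius r = 6.88 cm (r < R).
Integrate the density: Q_enc = 4π ∫₀^r ρ₀(r'/R)^3 r'² dr' = 4πρ₀ r^6/(6·R³) = -1.584×10^-7 C.
Since E is radial and uniform over the Gaussian sphere, Φ = E·4πr² = Q_enc/ε₀.
E = k|Q_enc|/r² = (8.99×10^9)(1.584e-7)/(0.0688)² = 3.01×10^5 N/C.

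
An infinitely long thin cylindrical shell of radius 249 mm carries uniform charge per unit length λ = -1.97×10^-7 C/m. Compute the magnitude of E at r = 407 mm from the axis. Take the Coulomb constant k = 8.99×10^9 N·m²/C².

|E| ≈ 8.70e3 V/m

Coaxial Gaussian cylinder, radius r = 407 mm, length L (r > 249 mm).
The full line charge is enclosed: λ_enc = -1.97×10^-7 C/m.
Applying ∮E·dA = Q_enc/ε₀ with the end caps contributing no flux:
E = 2k|λ_enc|/r = 2(8.99×10^9)(1.97×10^-7)/(0.407) = 8.70×10^3 N/C.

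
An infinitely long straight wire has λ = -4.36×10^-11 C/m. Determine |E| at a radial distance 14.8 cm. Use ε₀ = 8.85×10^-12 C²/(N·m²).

|E| = 5.3 N/C

Choose a coaxial cylinder of radius r = 14.8 cm (arbitrary length L) as the Gaussian surface.
Q_enc = λL, so λ_enc = -4.36×10^-11 C/m.
Since E is radial and uniform over the curved surface, Φ = E·2πrL = Q_enc/ε₀ = λ_enc L/ε₀.
E = |λ_enc|/(2πε₀r) = (4.36×10^-11)/(2π·8.85×10^-12·0.148) = 5.3 N/C.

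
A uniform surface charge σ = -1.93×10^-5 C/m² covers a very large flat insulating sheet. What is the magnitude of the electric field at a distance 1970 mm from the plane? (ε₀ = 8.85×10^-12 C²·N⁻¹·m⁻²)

1.09e6 N/C

By planar symmetry E is perpendicular to the sheet and uniform; use a Gaussian pillbox with flat faces of area A on each side of the sheet.
Only the two end caps contribute flux: Φ = 2EA. With Q_enc = σA, Gauss's law gives E = |σ|/(2ε₀).
E = |σ|/(2ε₀) = (1.93×10^-5)/(2·8.85×10^-12) = 1.09e6 N/C.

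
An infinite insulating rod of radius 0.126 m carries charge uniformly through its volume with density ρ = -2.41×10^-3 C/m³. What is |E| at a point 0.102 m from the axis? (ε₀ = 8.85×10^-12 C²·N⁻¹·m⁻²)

By cylindrical symmetry E is radial; use a coaxial Gaussian cylinder of radius 0.102 m and length L (r < R).
Enclosed charge per unit length: λ_enc = ρ·πr² = (-2.41×10^-3)π(0.102)² = -7.877e-5 C/m.
Applying ∮E·dA = Q_enc/ε₀ with the end caps contributing no flux:
E = |λ_enc|/(2πε₀r) = (7.877×10^-5)/(2π·8.85×10^-12·0.102) = 1.39×10^7 N/C.

|E| ≈ 1.39×10^7 N/C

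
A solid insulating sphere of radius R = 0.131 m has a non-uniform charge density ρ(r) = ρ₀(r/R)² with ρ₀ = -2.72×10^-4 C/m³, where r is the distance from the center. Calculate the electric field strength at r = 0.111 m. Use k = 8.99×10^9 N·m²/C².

4.90×10^5 N/C

Symmetry ⇒ E = E(r) r̂. Gaussian sphere of radius r = 0.111 m (r < R).
Q_enc = ∫₀^r ρ(r')·4πr'² dr' = (4πρ₀/R²) ∫₀^r r'^4 dr' = 4πρ₀ r^5/(5·R²) = -6.712×10^-7 C.
Since E is radial and uniform over the Gaussian sphere, Φ = E·4πr² = Q_enc/ε₀.
E = k|Q_enc|/r² = (8.99×10^9)(6.712×10^-7)/(0.111)² = 4.90×10^5 N/C.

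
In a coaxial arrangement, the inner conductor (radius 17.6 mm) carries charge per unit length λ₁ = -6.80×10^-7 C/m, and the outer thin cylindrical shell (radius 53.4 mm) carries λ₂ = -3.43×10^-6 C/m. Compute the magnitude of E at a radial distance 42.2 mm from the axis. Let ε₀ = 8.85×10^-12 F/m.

2.90×10^5 N/C

Choose a coaxial cylinder of radius r = 42.2 mm (arbitrary length L) as the Gaussian surface (between the conductors, 17.6 mm < r < 53.4 mm).
Only the inner wire is enclosed; the outer shell contributes nothing inside itself. λ_enc = λ₁ = -6.80e-7 C/m.
Applying ∮E·dA = Q_enc/ε₀ with the end caps contributing no flux:
E = |λ_enc|/(2πε₀r) = (6.80×10^-7)/(2π·8.85×10^-12·0.0422) = 2.90×10^5 N/C.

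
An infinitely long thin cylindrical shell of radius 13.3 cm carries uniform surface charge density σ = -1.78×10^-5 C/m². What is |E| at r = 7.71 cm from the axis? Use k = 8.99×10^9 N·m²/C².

Coaxial Gaussian cylinder, radius r = 7.71 cm, length L (r < 13.3 cm, inside the shell).
All the surface charge lies outside this cylinder: Q_enc = 0, hence E = 0.

E = 0 (no enclosed charge)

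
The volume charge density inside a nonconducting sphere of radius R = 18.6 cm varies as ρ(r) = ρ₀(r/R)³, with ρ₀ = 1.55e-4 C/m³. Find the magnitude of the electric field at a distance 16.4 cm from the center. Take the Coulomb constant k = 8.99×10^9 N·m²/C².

|E| ≈ 3.28×10^5 N/C

By spherical symmetry E is radial; choose a Gaussian sphere of radius r = 16.4 cm (r < R).
Q_enc = ∫₀^r ρ(r')·4πr'² dr' = (4πρ₀/R³) ∫₀^r r'^5 dr' = 4πρ₀ r^6/(6·R³) = 9.816×10^-7 C.
Since E is radial and uniform over the Gaussian sphere, Φ = E·4πr² = Q_enc/ε₀.
E = k|Q_enc|/r² = (8.99×10^9)(9.816×10^-7)/(0.164)² = 3.28×10^5 N/C.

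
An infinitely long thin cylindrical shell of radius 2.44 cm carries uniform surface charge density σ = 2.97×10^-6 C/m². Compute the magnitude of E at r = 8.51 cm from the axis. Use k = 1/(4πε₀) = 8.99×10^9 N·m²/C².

E = 9.62e4 N/C

Choose a coaxial cylinder of radius r = 8.51 cm (arbitrary length L) as the Gaussian surface (r > 2.44 cm).
The whole shell is enclosed: λ_enc = σ·2πR = (2.97e-6)·2π·(0.0244) = 4.553×10^-7 C/m.
Since E is radial and uniform over the curved surface, Φ = E·2πrL = Q_enc/ε₀ = λ_enc L/ε₀.
E = 2k|λ_enc|/r = 2(8.99×10^9)(4.553e-7)/(0.0851) = 9.62×10^4 N/C.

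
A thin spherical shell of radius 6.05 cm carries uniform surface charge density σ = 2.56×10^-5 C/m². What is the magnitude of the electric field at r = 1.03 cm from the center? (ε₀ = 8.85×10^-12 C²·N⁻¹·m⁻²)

By spherical symmetry E is radial; choose a Gaussian sphere of radius r = 1.03 cm (inside the shell, r < 6.05 cm).
No charge lies within this surface, so Q_enc = 0 and Gauss's law gives E·4πr² = 0 ⇒ E = 0.

E = 0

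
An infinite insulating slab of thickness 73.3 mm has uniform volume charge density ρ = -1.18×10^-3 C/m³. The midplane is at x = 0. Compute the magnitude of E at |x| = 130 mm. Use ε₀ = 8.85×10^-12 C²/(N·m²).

|E| ≈ 4.89e6 N/C

The point |x| = 130 mm lies outside the slab (half-thickness 0.03665 m). A symmetric pillbox spanning the full slab encloses Q_enc = ρ·d·A.
Flux = 2EA ⇒ E = |ρ|d/(2ε₀), independent of distance outside.
E = (1.18×10^-3)(0.0733)/(2·8.85×10^-12) = 4.89e6 N/C.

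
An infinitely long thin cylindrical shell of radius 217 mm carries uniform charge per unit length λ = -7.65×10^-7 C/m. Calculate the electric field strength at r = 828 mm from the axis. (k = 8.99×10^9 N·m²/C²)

Choose a coaxial cylinder of radius r = 828 mm (arbitrary length L) as the Gaussian surface (r > 217 mm).
The full line charge is enclosed: λ_enc = -7.65e-7 C/m.
Gauss's law: E·2πrL = λ_enc L/ε₀.
E = 2k|λ_enc|/r = 2(8.99×10^9)(7.65e-7)/(0.828) = 1.66e4 N/C.

1.66×10^4 N/C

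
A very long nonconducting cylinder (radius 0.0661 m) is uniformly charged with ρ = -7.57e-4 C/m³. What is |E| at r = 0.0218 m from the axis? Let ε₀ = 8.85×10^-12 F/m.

Coaxial Gaussian cylinder, radius r = 0.0218 m, length L (r < R).
Enclosed charge per unit length: λ_enc = ρ·πr² = (-7.57×10^-4)π(0.0218)² = -1.13×10^-6 C/m.
By Gauss's law (flux through the curved wall only), E·2πrL = λ_enc L/ε₀.
E = |λ_enc|/(2πε₀r) = (1.13×10^-6)/(2π·8.85×10^-12·0.0218) = 9.32×10^5 N/C.

E ≈ 9.32e5 V/m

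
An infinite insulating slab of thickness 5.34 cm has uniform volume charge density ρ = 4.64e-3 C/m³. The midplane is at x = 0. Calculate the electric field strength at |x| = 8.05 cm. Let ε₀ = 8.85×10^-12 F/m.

The point |x| = 8.05 cm lies outside the slab (half-thickness 0.0267 m). A symmetric pillbox spanning the full slab encloses Q_enc = ρ·d·A.
Flux = 2EA ⇒ E = |ρ|d/(2ε₀), independent of distance outside.
E = (4.64×10^-3)(0.0534)/(2·8.85×10^-12) = 1.40×10^7 N/C.

|E| = 1.40×10^7 N/C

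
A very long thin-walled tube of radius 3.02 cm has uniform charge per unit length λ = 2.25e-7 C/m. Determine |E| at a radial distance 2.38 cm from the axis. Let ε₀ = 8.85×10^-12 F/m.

|E| = 0 V/m

Coaxial Gaussian cylinder, radius r = 2.38 cm, length L (r < 3.02 cm, inside the shell).
All the surface charge lies outside this cylinder: Q_enc = 0, hence E = 0.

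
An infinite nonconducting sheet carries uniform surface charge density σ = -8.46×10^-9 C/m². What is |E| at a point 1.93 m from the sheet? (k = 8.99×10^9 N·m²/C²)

By planar symmetry E is perpendicular to the sheet and uniform; use a Gaussian pillbox with flat faces of area A on each side of the sheet.
Only the two end caps contribute flux: Φ = 2EA. With Q_enc = σA, Gauss's law gives E = |σ|/(2ε₀).
E = 2πk|σ| = 2π(8.99×10^9)(8.46e-9) = 478 N/C.

|E| ≈ 478 V/m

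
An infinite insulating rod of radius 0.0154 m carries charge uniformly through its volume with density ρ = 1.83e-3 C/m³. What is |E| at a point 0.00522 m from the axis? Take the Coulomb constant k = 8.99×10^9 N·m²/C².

E = 5.40×10^5 N/C

Take a coaxial cylindrical Gaussian surface of radius r = 0.00522 m and length L (r < R).
Charge inside radius r per length L is ρ·πr²·L, so λ_enc = ρπr² = 1.567×10^-7 C/m.
By Gauss's law (flux through the curved wall only), E·2πrL = λ_enc L/ε₀.
E = 2k|λ_enc|/r = 2(8.99×10^9)(1.567×10^-7)/(0.00522) = 5.40e5 N/C.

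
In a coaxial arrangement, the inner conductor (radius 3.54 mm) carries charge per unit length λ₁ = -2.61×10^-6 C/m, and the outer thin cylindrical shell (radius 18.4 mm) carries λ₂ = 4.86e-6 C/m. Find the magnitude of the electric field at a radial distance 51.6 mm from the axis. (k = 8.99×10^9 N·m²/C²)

By cylindrical symmetry E is radial; use a coaxial Gaussian cylinder of radius 51.6 mm and length L (r > 18.4 mm, enclosing both).
λ_enc = λ₁ + λ₂ = (-2.61×10^-6) + (4.86×10^-6) = 2.25×10^-6 C/m.
By Gauss's law (flux through the curved wall only), E·2πrL = λ_enc L/ε₀.
E = 2k|λ_enc|/r = 2(8.99×10^9)(2.25×10^-6)/(0.0516) = 7.84×10^5 N/C.

E = 7.84e5 N/C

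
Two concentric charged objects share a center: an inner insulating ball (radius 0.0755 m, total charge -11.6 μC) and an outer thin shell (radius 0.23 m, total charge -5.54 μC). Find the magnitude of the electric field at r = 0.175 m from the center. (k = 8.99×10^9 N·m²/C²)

Use a concentric Gaussian sphere at r = 0.175 m (between the bodies, 0.0755 m < r < 0.23 m).
The shell at 0.23 m lies outside the Gaussian surface, so Q_enc = -11.6 μC = -1.16×10^-5 C.
By Gauss's law, ∮E·dA = E·4πr² = Q_enc/ε₀.
E = k|Q_enc|/r² = (8.99×10^9)(1.16e-5)/(0.175)² = 3.41×10^6 N/C.

E ≈ 3.41×10^6 V/m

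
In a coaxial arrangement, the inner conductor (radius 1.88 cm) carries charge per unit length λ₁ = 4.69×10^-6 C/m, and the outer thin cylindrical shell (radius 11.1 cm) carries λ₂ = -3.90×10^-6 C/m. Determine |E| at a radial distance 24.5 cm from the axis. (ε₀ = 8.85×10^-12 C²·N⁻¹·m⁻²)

E = 5.80e4 N/C

Choose a coaxial cylinder of radius r = 24.5 cm (arbitrary length L) as the Gaussian surface (r > 11.1 cm, enclosing both).
λ_enc = λ₁ + λ₂ = (4.69e-6) + (-3.90e-6) = 7.90×10^-7 C/m.
Applying ∮E·dA = Q_enc/ε₀ with the end caps contributing no flux:
E = |λ_enc|/(2πε₀r) = (7.90×10^-7)/(2π·8.85×10^-12·0.245) = 5.80e4 N/C.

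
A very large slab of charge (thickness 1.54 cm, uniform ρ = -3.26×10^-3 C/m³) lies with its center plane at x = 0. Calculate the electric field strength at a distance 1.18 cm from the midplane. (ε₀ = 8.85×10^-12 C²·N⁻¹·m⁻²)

The point |x| = 1.18 cm lies outside the slab (half-thickness 0.0077 m). A symmetric pillbox spanning the full slab encloses Q_enc = ρ·d·A.
Flux = 2EA ⇒ E = |ρ|d/(2ε₀), independent of distance outside.
E = (3.26×10^-3)(0.0154)/(2·8.85×10^-12) = 2.84×10^6 N/C.

2.84×10^6 N/C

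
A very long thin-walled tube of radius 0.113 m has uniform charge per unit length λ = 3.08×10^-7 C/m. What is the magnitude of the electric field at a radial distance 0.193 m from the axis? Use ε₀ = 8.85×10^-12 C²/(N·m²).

|E| ≈ 2.87×10^4 V/m

Take a coaxial cylindrical Gaussian surface of radius r = 0.193 m and length L (r > 0.113 m).
The full line charge is enclosed: λ_enc = 3.08e-7 C/m.
Applying ∮E·dA = Q_enc/ε₀ with the end caps contributing no flux:
E = |λ_enc|/(2πε₀r) = (3.08×10^-7)/(2π·8.85×10^-12·0.193) = 2.87×10^4 N/C.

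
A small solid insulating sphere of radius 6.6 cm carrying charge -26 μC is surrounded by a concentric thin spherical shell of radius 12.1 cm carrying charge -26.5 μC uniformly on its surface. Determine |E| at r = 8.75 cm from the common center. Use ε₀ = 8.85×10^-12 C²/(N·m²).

By spherical symmetry E is radial; choose a Gaussian sphere of radius r = 8.75 cm (between the bodies, 6.6 cm < r < 12.1 cm).
The shell at 12.1 cm lies outside the Gaussian surface, so Q_enc = -26 μC = -2.60×10^-5 C.
Gauss's law: E·4πr² = Q_enc/ε₀.
E = |Q_enc|/(4πε₀r²) = (2.60×10^-5)/(4π·8.85×10^-12·(0.0875)²) = 3.05e7 N/C.

|E| = 3.05×10^7 N/C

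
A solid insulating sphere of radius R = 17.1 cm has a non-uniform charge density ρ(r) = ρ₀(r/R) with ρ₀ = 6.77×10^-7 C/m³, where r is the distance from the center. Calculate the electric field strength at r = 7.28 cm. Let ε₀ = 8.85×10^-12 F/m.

|E| = 593 N/C

By spherical symmetry E is radial; choose a Gaussian sphere of radius r = 7.28 cm (r < R).
Q_enc = ∫₀^r ρ(r')·4πr'² dr' = (4πρ₀/R) ∫₀^r r'^3 dr' = 4πρ₀ r^4/(4·R) = 3.494×10^-10 C.
Gauss's law: E·4πr² = Q_enc/ε₀.
E = |Q_enc|/(4πε₀r²) = (3.494e-10)/(4π·8.85×10^-12·(0.0728)²) = 593 N/C.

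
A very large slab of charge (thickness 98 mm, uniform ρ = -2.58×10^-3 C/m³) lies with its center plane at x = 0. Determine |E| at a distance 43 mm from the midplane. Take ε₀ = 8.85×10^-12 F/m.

|E| ≈ 1.25e7 N/C

By symmetry E is perpendicular to the slab. A Gaussian pillbox from −43 mm to +43 mm (face area A) lies entirely within the slab.
Q_enc = ρ·(2x)·A and flux = 2EA, so 2EA = 2ρxA/ε₀ ⇒ E = |ρ|x/ε₀.
E = (2.58×10^-3)(0.043)/(8.85×10^-12) = 1.25e7 N/C.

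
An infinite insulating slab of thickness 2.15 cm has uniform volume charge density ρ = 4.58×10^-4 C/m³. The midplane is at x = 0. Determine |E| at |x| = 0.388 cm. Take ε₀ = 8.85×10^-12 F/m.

E = 2.01×10^5 V/m

By symmetry E is perpendicular to the slab. A Gaussian pillbox from −0.388 cm to +0.388 cm (face area A) lies entirely within the slab.
Q_enc = ρ·(2x)·A and flux = 2EA, so 2EA = 2ρxA/ε₀ ⇒ E = |ρ|x/ε₀.
E = (4.58×10^-4)(0.00388)/(8.85×10^-12) = 2.01e5 N/C.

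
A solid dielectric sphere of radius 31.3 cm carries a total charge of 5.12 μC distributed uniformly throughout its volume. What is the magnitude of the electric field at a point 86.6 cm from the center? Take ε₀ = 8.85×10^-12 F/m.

|E| ≈ 6.14×10^4 V/m

Take a concentric spherical Gaussian surface of radius r = 86.6 cm (r > R, so the entire charge is enclosed).
Q_enc = 5.12 μC = 5.12×10^-6 C.
Applying ∮E·dA = Q_enc/ε₀ with Φ = E(4πr²):
E = |Q_enc|/(4πε₀r²) = (5.12×10^-6)/(4π·8.85×10^-12·(0.866)²) = 6.14×10^4 N/C.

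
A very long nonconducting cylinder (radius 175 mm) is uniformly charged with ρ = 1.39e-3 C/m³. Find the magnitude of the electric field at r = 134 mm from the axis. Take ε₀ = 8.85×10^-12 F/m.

Choose a coaxial cylinder of radius r = 134 mm (arbitrary length L) as the Gaussian surface (r < R).
Enclosed charge per unit length: λ_enc = ρ·πr² = (1.39e-3)π(0.134)² = 7.841×10^-5 C/m.
Gauss's law: E·2πrL = λ_enc L/ε₀.
E = |λ_enc|/(2πε₀r) = (7.841×10^-5)/(2π·8.85×10^-12·0.134) = 1.05×10^7 N/C.

E = 1.05×10^7 N/C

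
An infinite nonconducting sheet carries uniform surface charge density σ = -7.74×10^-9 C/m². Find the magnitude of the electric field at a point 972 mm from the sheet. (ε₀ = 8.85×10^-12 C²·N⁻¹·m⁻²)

Choose a cylindrical pillbox piercing the sheet, end faces (area A) parallel to it.
Flux Φ = 2EA and Q_enc = σA, so 2EA = σA/ε₀ ⇒ E = |σ|/(2ε₀), independent of distance.
E = |σ|/(2ε₀) = (7.74×10^-9)/(2·8.85×10^-12) = 437 N/C.

437 N/C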